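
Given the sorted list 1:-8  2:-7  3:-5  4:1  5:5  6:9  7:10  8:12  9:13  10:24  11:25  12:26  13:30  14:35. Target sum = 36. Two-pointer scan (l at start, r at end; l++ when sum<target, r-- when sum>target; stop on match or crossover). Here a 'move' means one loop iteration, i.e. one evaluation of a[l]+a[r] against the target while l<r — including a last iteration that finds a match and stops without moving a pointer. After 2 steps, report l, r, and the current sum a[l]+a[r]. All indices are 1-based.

[1,14] -8+35=27 <36 → l++
[2,14] -7+35=28 <36 → l++

l=3, r=14, sum=30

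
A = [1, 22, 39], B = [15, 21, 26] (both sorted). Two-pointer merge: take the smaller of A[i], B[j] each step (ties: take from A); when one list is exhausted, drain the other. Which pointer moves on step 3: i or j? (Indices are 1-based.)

j

i=1 j=1: A[i]=1<=B[j]=15 take 1, i++
i=2 j=1: A[i]=22>B[j]=15 take 15, j++
i=2 j=2: A[i]=22>B[j]=21 take 21, j++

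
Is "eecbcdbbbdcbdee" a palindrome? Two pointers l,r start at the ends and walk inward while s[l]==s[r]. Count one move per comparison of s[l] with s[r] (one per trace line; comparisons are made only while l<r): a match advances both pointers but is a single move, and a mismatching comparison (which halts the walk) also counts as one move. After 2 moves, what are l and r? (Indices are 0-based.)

[0,14] 'e'=='e' → l++,r--
[1,13] 'e'=='e' → l++,r--

l=2, r=12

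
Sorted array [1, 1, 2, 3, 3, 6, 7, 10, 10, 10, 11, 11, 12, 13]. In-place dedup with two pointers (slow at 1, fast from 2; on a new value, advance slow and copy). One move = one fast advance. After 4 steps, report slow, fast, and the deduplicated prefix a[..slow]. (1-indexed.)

(s=1,f=2) a[fast]=1=a[slow] dup → fast++
(s=1,f=3) a[fast]=2≠a[slow]=1 write a[2]=2 → slow++,fast++
(s=2,f=4) a[fast]=3≠a[slow]=2 write a[3]=3 → slow++,fast++
(s=3,f=5) a[fast]=3=a[slow] dup → fast++

slow=3, fast=6, prefix=[1, 2, 3]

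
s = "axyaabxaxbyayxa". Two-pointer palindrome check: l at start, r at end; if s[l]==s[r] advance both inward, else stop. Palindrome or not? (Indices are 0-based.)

not a palindrome (mismatch at 4,10)

[0,14] 'a'=='a' → l++,r--
[1,13] 'x'=='x' → l++,r--
[2,12] 'y'=='y' → l++,r--
[3,11] 'a'=='a' → l++,r--
[4,10] 'a'!='y' → stop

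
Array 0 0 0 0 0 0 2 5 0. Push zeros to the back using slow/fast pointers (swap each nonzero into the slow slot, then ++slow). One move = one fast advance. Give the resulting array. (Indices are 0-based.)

[2, 5, 0, 0, 0, 0, 0, 0, 0]

(s=0,f=0) a[fast]=0 → fast++
(s=0,f=1) a[fast]=0 → fast++
(s=0,f=2) a[fast]=0 → fast++
(s=0,f=3) a[fast]=0 → fast++
(s=0,f=4) a[fast]=0 → fast++
(s=0,f=5) a[fast]=0 → fast++
(s=0,f=6) a[fast]=2≠0 swap→a[0]=2 → slow++,fast++
(s=1,f=7) a[fast]=5≠0 swap→a[1]=5 → slow++,fast++
(s=2,f=8) a[fast]=0 → fast++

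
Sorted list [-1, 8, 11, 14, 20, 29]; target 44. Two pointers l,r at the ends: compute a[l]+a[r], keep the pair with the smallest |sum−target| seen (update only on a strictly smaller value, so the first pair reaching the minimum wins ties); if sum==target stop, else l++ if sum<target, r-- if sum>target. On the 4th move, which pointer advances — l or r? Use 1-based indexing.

l

[1,6] -1+29=28 d=16 * → l++
[2,6] 8+29=37 d=7 * → l++
[3,6] 11+29=40 d=4 * → l++
[4,6] 14+29=43 d=1 * → l++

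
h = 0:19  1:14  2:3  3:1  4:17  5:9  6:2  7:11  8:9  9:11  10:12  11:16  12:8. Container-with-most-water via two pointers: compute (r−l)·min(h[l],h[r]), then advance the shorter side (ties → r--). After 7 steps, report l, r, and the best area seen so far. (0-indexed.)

[0,12] min(19,8)*12=96 best=96 * → r--
[0,11] min(19,16)*11=176 best=176 * → r--
[0,10] min(19,12)*10=120 best=176 → r--
[0,9] min(19,11)*9=99 best=176 → r--
[0,8] min(19,9)*8=72 best=176 → r--
[0,7] min(19,11)*7=77 best=176 → r--
[0,6] min(19,2)*6=12 best=176 → r--

l=0, r=5, best area=176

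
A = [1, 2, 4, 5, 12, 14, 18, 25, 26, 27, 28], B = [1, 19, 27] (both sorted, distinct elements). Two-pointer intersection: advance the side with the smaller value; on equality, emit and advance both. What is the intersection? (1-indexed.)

intersection = [1, 27]

[i=1,j=1] 1==1 emit → i++,j++
[i=2,j=2] 2<19 → i++
[i=3,j=2] 4<19 → i++
[i=4,j=2] 5<19 → i++
[i=5,j=2] 12<19 → i++
[i=6,j=2] 14<19 → i++
[i=7,j=2] 18<19 → i++
[i=8,j=2] 25>19 → j++
[i=8,j=3] 25<27 → i++
[i=9,j=3] 26<27 → i++
[i=10,j=3] 27==27 emit → i++,j++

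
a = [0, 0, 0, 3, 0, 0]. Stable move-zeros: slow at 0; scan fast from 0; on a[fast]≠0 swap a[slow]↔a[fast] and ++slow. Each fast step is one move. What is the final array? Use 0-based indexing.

[3, 0, 0, 0, 0, 0]

slow=0 fast=0: a[fast]=0, fast++
slow=0 fast=1: a[fast]=0, fast++
slow=0 fast=2: a[fast]=0, fast++
slow=0 fast=3: a[fast]=3≠0 swap→a[0]=3, slow++,fast++
slow=1 fast=4: a[fast]=0, fast++
slow=1 fast=5: a[fast]=0, fast++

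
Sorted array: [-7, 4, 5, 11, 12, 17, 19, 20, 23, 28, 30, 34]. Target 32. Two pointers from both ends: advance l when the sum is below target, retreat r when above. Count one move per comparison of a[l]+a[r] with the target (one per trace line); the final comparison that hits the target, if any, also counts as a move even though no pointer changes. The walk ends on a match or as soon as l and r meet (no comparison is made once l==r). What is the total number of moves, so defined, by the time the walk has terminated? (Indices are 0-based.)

l=0 r=11: -7+34=27 <32, l++
l=1 r=11: 4+34=38 >32, r--
l=1 r=10: 4+30=34 >32, r--
l=1 r=9: 4+28=32, found

4 moves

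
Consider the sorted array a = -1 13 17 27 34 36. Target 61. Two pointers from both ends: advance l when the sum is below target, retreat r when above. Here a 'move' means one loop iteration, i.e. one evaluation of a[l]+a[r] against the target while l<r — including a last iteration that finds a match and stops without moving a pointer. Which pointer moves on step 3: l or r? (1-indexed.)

[1,6] -1+36=35 <61 → l++
[2,6] 13+36=49 <61 → l++
[3,6] 17+36=53 <61 → l++

l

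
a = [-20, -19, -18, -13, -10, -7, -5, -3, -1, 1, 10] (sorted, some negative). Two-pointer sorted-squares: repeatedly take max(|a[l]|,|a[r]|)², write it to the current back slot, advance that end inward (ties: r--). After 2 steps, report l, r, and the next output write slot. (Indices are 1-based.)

l=3, r=11, next write slot=9

l=1 r=11: |-20|>|10| out[11]=400, l++
l=2 r=11: |-19|>|10| out[10]=361, l++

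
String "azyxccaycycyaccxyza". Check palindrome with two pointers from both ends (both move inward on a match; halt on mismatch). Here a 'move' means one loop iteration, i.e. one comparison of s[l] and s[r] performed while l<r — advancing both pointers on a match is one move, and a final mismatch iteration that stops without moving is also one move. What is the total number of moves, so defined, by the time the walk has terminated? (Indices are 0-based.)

9 moves

l=0 r=18: 'a'=='a', l++,r--
l=1 r=17: 'z'=='z', l++,r--
l=2 r=16: 'y'=='y', l++,r--
l=3 r=15: 'x'=='x', l++,r--
l=4 r=14: 'c'=='c', l++,r--
l=5 r=13: 'c'=='c', l++,r--
l=6 r=12: 'a'=='a', l++,r--
l=7 r=11: 'y'=='y', l++,r--
l=8 r=10: 'c'=='c', l++,r--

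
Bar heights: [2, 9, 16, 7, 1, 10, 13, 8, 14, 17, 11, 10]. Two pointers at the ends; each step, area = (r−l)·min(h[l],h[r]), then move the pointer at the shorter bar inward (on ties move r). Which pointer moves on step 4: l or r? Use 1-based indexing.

l=1 r=12: min(2,10)*11=22 best=22 *, l++
l=2 r=12: min(9,10)*10=90 best=90 *, l++
l=3 r=12: min(16,10)*9=90 best=90, r--
l=3 r=11: min(16,11)*8=88 best=90, r--

r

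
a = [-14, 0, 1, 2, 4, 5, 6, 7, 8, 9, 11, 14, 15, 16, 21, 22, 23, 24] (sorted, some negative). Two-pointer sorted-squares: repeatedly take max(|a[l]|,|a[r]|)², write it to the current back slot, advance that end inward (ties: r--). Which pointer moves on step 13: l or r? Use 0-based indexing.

r

[0,17] |-14|<=|24| out[17]=576 → r--
[0,16] |-14|<=|23| out[16]=529 → r--
[0,15] |-14|<=|22| out[15]=484 → r--
[0,14] |-14|<=|21| out[14]=441 → r--
[0,13] |-14|<=|16| out[13]=256 → r--
[0,12] |-14|<=|15| out[12]=225 → r--
[0,11] |-14|<=|14| out[11]=196 → r--
[0,10] |-14|>|11| out[10]=196 → l++
[1,10] |0|<=|11| out[9]=121 → r--
[1,9] |0|<=|9| out[8]=81 → r--
[1,8] |0|<=|8| out[7]=64 → r--
[1,7] |0|<=|7| out[6]=49 → r--
[1,6] |0|<=|6| out[5]=36 → r--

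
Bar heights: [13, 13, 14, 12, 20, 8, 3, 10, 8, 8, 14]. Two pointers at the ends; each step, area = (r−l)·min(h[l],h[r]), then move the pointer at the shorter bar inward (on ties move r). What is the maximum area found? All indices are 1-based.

[1,11] min(13,14)*10=130 best=130 * → l++
[2,11] min(13,14)*9=117 best=130 → l++
[3,11] min(14,14)*8=112 best=130 → r--
[3,10] min(14,8)*7=56 best=130 → r--
[3,9] min(14,8)*6=48 best=130 → r--
[3,8] min(14,10)*5=50 best=130 → r--
[3,7] min(14,3)*4=12 best=130 → r--
[3,6] min(14,8)*3=24 best=130 → r--
[3,5] min(14,20)*2=28 best=130 → l++
[4,5] min(12,20)*1=12 best=130 → l++

max area = 130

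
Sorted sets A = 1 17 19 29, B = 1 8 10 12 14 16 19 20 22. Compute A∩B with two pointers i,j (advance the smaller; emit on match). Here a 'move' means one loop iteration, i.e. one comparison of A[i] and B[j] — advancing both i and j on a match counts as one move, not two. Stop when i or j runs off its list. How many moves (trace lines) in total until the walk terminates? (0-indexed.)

[i=0,j=0] 1==1 emit → i++,j++
[i=1,j=1] 17>8 → j++
[i=1,j=2] 17>10 → j++
[i=1,j=3] 17>12 → j++
[i=1,j=4] 17>14 → j++
[i=1,j=5] 17>16 → j++
[i=1,j=6] 17<19 → i++
[i=2,j=6] 19==19 emit → i++,j++
[i=3,j=7] 29>20 → j++
[i=3,j=8] 29>22 → j++

10 moves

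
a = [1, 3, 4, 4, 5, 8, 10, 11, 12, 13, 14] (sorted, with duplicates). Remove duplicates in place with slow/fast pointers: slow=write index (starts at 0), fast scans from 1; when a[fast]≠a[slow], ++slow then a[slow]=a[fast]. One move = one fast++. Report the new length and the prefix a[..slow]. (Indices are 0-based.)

length 10; prefix = [1, 3, 4, 5, 8, 10, 11, 12, 13, 14]

(s=0,f=1) a[fast]=3≠a[slow]=1 write a[1]=3 → slow++,fast++
(s=1,f=2) a[fast]=4≠a[slow]=3 write a[2]=4 → slow++,fast++
(s=2,f=3) a[fast]=4=a[slow] dup → fast++
(s=2,f=4) a[fast]=5≠a[slow]=4 write a[3]=5 → slow++,fast++
(s=3,f=5) a[fast]=8≠a[slow]=5 write a[4]=8 → slow++,fast++
(s=4,f=6) a[fast]=10≠a[slow]=8 write a[5]=10 → slow++,fast++
(s=5,f=7) a[fast]=11≠a[slow]=10 write a[6]=11 → slow++,fast++
(s=6,f=8) a[fast]=12≠a[slow]=11 write a[7]=12 → slow++,fast++
(s=7,f=9) a[fast]=13≠a[slow]=12 write a[8]=13 → slow++,fast++
(s=8,f=10) a[fast]=14≠a[slow]=13 write a[9]=14 → slow++,fast++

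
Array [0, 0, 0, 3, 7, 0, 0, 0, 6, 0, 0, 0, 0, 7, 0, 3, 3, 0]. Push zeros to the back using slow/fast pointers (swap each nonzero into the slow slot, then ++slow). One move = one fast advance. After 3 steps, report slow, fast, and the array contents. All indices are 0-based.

slow=0, fast=3, a=[0, 0, 0, 3, 7, 0, 0, 0, 6, 0, 0, 0, 0, 7, 0, 3, 3, 0]

(s=0,f=0) a[fast]=0 → fast++
(s=0,f=1) a[fast]=0 → fast++
(s=0,f=2) a[fast]=0 → fast++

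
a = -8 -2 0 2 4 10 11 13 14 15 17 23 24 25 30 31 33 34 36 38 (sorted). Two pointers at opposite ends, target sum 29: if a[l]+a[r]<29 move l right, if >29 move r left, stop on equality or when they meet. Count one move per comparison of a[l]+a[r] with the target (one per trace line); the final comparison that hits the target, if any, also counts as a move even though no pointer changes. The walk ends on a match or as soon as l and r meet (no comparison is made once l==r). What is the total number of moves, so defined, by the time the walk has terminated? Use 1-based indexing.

6 moves

l=1 r=20: -8+38=30 >29, r--
l=1 r=19: -8+36=28 <29, l++
l=2 r=19: -2+36=34 >29, r--
l=2 r=18: -2+34=32 >29, r--
l=2 r=17: -2+33=31 >29, r--
l=2 r=16: -2+31=29, found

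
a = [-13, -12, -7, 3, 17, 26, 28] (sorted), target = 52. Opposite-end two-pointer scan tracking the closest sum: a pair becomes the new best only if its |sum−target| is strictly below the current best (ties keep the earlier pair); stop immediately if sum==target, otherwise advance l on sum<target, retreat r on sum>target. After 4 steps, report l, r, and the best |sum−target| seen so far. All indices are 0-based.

l=4, r=6, best |Δ|=21

[0,6] -13+28=15 d=37 * → l++
[1,6] -12+28=16 d=36 * → l++
[2,6] -7+28=21 d=31 * → l++
[3,6] 3+28=31 d=21 * → l++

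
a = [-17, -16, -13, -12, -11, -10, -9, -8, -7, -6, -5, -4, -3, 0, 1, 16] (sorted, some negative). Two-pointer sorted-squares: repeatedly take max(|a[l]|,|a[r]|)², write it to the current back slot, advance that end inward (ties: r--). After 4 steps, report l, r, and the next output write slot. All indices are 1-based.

l=4, r=15, next write slot=12

l=1 r=16: |-17|>|16| out[16]=289, l++
l=2 r=16: |-16|<=|16| out[15]=256, r--
l=2 r=15: |-16|>|1| out[14]=256, l++
l=3 r=15: |-13|>|1| out[13]=169, l++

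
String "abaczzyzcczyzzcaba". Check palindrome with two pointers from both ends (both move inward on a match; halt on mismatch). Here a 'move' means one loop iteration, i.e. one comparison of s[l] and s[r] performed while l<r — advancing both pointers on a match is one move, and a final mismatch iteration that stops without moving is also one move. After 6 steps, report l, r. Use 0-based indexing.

l=6, r=11

[0,17] 'a'=='a' → l++,r--
[1,16] 'b'=='b' → l++,r--
[2,15] 'a'=='a' → l++,r--
[3,14] 'c'=='c' → l++,r--
[4,13] 'z'=='z' → l++,r--
[5,12] 'z'=='z' → l++,r--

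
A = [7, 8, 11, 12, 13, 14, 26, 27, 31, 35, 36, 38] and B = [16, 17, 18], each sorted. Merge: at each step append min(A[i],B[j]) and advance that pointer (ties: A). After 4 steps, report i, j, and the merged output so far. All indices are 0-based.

[i=0,j=0] A[i]=7<=B[j]=16 take 7 → i++
[i=1,j=0] A[i]=8<=B[j]=16 take 8 → i++
[i=2,j=0] A[i]=11<=B[j]=16 take 11 → i++
[i=3,j=0] A[i]=12<=B[j]=16 take 12 → i++

i=4, j=0, merged so far=[7, 8, 11, 12]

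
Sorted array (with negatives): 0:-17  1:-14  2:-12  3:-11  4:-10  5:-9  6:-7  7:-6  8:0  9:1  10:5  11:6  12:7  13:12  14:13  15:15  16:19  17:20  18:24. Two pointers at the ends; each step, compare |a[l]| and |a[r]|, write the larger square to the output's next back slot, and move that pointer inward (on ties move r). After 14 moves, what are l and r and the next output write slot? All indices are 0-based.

l=7, r=11, next write slot=4

l=0 r=18: |-17|<=|24| out[18]=576, r--
l=0 r=17: |-17|<=|20| out[17]=400, r--
l=0 r=16: |-17|<=|19| out[16]=361, r--
l=0 r=15: |-17|>|15| out[15]=289, l++
l=1 r=15: |-14|<=|15| out[14]=225, r--
l=1 r=14: |-14|>|13| out[13]=196, l++
l=2 r=14: |-12|<=|13| out[12]=169, r--
l=2 r=13: |-12|<=|12| out[11]=144, r--
l=2 r=12: |-12|>|7| out[10]=144, l++
l=3 r=12: |-11|>|7| out[9]=121, l++
l=4 r=12: |-10|>|7| out[8]=100, l++
l=5 r=12: |-9|>|7| out[7]=81, l++
l=6 r=12: |-7|<=|7| out[6]=49, r--
l=6 r=11: |-7|>|6| out[5]=49, l++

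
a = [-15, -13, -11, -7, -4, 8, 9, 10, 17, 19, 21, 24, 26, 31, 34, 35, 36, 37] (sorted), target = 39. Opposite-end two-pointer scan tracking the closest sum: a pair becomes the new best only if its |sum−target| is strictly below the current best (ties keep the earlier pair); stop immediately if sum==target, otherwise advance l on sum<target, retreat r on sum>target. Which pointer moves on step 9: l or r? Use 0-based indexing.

l=0 r=17: -15+37=22 d=17 *, l++
l=1 r=17: -13+37=24 d=15 *, l++
l=2 r=17: -11+37=26 d=13 *, l++
l=3 r=17: -7+37=30 d=9 *, l++
l=4 r=17: -4+37=33 d=6 *, l++
l=5 r=17: 8+37=45 d=6, r--
l=5 r=16: 8+36=44 d=5 *, r--
l=5 r=15: 8+35=43 d=4 *, r--
l=5 r=14: 8+34=42 d=3 *, r--

r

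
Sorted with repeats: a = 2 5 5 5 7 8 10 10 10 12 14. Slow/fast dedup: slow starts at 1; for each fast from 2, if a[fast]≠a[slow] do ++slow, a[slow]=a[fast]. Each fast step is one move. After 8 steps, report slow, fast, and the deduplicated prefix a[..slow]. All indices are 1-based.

slow=5, fast=10, prefix=[2, 5, 7, 8, 10]

(s=1,f=2) a[fast]=5≠a[slow]=2 write a[2]=5 → slow++,fast++
(s=2,f=3) a[fast]=5=a[slow] dup → fast++
(s=2,f=4) a[fast]=5=a[slow] dup → fast++
(s=2,f=5) a[fast]=7≠a[slow]=5 write a[3]=7 → slow++,fast++
(s=3,f=6) a[fast]=8≠a[slow]=7 write a[4]=8 → slow++,fast++
(s=4,f=7) a[fast]=10≠a[slow]=8 write a[5]=10 → slow++,fast++
(s=5,f=8) a[fast]=10=a[slow] dup → fast++
(s=5,f=9) a[fast]=10=a[slow] dup → fast++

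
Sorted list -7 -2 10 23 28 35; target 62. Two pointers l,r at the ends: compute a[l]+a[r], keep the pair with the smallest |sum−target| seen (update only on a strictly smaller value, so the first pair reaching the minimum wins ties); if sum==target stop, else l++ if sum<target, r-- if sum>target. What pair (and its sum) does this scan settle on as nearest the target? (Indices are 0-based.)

[0,5] -7+35=28 d=34 * → l++
[1,5] -2+35=33 d=29 * → l++
[2,5] 10+35=45 d=17 * → l++
[3,5] 23+35=58 d=4 * → l++
[4,5] 28+35=63 d=1 * → r--

pair (28, 35) with sum 63 (|Δ|=1)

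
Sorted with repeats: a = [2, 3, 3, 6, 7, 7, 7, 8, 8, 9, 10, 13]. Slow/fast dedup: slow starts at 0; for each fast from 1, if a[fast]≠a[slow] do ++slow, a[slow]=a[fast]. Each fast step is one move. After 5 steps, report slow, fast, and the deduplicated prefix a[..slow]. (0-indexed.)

(s=0,f=1) a[fast]=3≠a[slow]=2 write a[1]=3 → slow++,fast++
(s=1,f=2) a[fast]=3=a[slow] dup → fast++
(s=1,f=3) a[fast]=6≠a[slow]=3 write a[2]=6 → slow++,fast++
(s=2,f=4) a[fast]=7≠a[slow]=6 write a[3]=7 → slow++,fast++
(s=3,f=5) a[fast]=7=a[slow] dup → fast++

slow=3, fast=6, prefix=[2, 3, 6, 7]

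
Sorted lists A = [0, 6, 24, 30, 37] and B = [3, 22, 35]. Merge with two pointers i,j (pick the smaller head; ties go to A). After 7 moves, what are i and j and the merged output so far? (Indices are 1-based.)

[i=1,j=1] A[i]=0<=B[j]=3 take 0 → i++
[i=2,j=1] A[i]=6>B[j]=3 take 3 → j++
[i=2,j=2] A[i]=6<=B[j]=22 take 6 → i++
[i=3,j=2] A[i]=24>B[j]=22 take 22 → j++
[i=3,j=3] A[i]=24<=B[j]=35 take 24 → i++
[i=4,j=3] A[i]=30<=B[j]=35 take 30 → i++
[i=5,j=3] A[i]=37>B[j]=35 take 35 → j++

i=5, j=4, merged so far=[0, 3, 6, 22, 24, 30, 35]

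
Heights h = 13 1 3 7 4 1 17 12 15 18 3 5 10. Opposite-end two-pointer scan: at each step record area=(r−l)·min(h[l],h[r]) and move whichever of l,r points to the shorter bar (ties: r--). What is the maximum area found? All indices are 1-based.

[1,13] min(13,10)*12=120 best=120 * → r--
[1,12] min(13,5)*11=55 best=120 → r--
[1,11] min(13,3)*10=30 best=120 → r--
[1,10] min(13,18)*9=117 best=120 → l++
[2,10] min(1,18)*8=8 best=120 → l++
[3,10] min(3,18)*7=21 best=120 → l++
[4,10] min(7,18)*6=42 best=120 → l++
[5,10] min(4,18)*5=20 best=120 → l++
[6,10] min(1,18)*4=4 best=120 → l++
[7,10] min(17,18)*3=51 best=120 → l++
[8,10] min(12,18)*2=24 best=120 → l++
[9,10] min(15,18)*1=15 best=120 → l++

max area = 120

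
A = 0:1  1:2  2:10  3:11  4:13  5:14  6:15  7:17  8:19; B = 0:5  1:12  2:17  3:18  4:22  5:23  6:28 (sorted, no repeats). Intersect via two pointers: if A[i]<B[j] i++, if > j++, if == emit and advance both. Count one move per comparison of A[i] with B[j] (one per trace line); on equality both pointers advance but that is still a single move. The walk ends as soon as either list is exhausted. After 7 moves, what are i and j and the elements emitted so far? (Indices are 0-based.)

i=5, j=2, emitted=[]

i=0 j=0: 1<5, i++
i=1 j=0: 2<5, i++
i=2 j=0: 10>5, j++
i=2 j=1: 10<12, i++
i=3 j=1: 11<12, i++
i=4 j=1: 13>12, j++
i=4 j=2: 13<17, i++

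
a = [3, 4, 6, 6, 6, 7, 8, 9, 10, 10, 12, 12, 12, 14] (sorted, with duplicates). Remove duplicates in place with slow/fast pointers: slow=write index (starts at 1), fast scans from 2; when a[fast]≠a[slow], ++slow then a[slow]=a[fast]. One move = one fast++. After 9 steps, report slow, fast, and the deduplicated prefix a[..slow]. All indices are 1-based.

slow=1 fast=2: a[fast]=4≠a[slow]=3 write a[2]=4, slow++,fast++
slow=2 fast=3: a[fast]=6≠a[slow]=4 write a[3]=6, slow++,fast++
slow=3 fast=4: a[fast]=6=a[slow] dup, fast++
slow=3 fast=5: a[fast]=6=a[slow] dup, fast++
slow=3 fast=6: a[fast]=7≠a[slow]=6 write a[4]=7, slow++,fast++
slow=4 fast=7: a[fast]=8≠a[slow]=7 write a[5]=8, slow++,fast++
slow=5 fast=8: a[fast]=9≠a[slow]=8 write a[6]=9, slow++,fast++
slow=6 fast=9: a[fast]=10≠a[slow]=9 write a[7]=10, slow++,fast++
slow=7 fast=10: a[fast]=10=a[slow] dup, fast++

slow=7, fast=11, prefix=[3, 4, 6, 7, 8, 9, 10]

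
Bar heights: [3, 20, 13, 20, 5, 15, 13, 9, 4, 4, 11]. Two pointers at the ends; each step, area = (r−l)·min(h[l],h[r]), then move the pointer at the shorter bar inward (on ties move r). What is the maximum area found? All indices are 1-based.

max area = 99

l=1 r=11: min(3,11)*10=30 best=30 *, l++
l=2 r=11: min(20,11)*9=99 best=99 *, r--
l=2 r=10: min(20,4)*8=32 best=99, r--
l=2 r=9: min(20,4)*7=28 best=99, r--
l=2 r=8: min(20,9)*6=54 best=99, r--
l=2 r=7: min(20,13)*5=65 best=99, r--
l=2 r=6: min(20,15)*4=60 best=99, r--
l=2 r=5: min(20,5)*3=15 best=99, r--
l=2 r=4: min(20,20)*2=40 best=99, r--
l=2 r=3: min(20,13)*1=13 best=99, r--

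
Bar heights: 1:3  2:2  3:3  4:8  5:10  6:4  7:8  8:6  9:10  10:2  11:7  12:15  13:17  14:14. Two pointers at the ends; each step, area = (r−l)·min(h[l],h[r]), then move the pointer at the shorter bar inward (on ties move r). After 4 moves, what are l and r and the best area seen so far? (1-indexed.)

l=1 r=14: min(3,14)*13=39 best=39 *, l++
l=2 r=14: min(2,14)*12=24 best=39, l++
l=3 r=14: min(3,14)*11=33 best=39, l++
l=4 r=14: min(8,14)*10=80 best=80 *, l++

l=5, r=14, best area=80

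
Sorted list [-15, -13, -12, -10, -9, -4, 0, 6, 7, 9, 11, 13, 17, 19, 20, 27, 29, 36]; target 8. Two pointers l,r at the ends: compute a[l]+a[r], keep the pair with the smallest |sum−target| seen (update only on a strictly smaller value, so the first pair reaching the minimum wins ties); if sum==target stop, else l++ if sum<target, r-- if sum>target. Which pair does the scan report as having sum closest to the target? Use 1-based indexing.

l=1 r=18: -15+36=21 d=13 *, r--
l=1 r=17: -15+29=14 d=6 *, r--
l=1 r=16: -15+27=12 d=4 *, r--
l=1 r=15: -15+20=5 d=3 *, l++
l=2 r=15: -13+20=7 d=1 *, l++
l=3 r=15: -12+20=8 d=0 *, stop

pair (-12, 20) with sum 8 (|Δ|=0)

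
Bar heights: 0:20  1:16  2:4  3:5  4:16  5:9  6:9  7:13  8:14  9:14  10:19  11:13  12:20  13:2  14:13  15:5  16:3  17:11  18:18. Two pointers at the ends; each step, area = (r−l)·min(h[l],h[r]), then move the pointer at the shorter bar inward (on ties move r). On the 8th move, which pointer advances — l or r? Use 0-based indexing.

r

[0,18] min(20,18)*18=324 best=324 * → r--
[0,17] min(20,11)*17=187 best=324 → r--
[0,16] min(20,3)*16=48 best=324 → r--
[0,15] min(20,5)*15=75 best=324 → r--
[0,14] min(20,13)*14=182 best=324 → r--
[0,13] min(20,2)*13=26 best=324 → r--
[0,12] min(20,20)*12=240 best=324 → r--
[0,11] min(20,13)*11=143 best=324 → r--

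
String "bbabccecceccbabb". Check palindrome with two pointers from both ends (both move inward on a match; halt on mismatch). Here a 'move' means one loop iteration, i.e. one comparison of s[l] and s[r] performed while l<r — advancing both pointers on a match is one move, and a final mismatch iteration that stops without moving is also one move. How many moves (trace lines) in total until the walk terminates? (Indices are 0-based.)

8 moves

l=0 r=15: 'b'=='b', l++,r--
l=1 r=14: 'b'=='b', l++,r--
l=2 r=13: 'a'=='a', l++,r--
l=3 r=12: 'b'=='b', l++,r--
l=4 r=11: 'c'=='c', l++,r--
l=5 r=10: 'c'=='c', l++,r--
l=6 r=9: 'e'=='e', l++,r--
l=7 r=8: 'c'=='c', l++,r--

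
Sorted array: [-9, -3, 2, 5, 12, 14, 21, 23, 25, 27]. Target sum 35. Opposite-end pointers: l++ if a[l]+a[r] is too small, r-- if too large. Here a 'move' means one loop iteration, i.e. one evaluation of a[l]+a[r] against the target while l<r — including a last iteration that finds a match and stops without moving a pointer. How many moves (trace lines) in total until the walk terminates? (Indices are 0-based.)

7 moves

l=0 r=9: -9+27=18 <35, l++
l=1 r=9: -3+27=24 <35, l++
l=2 r=9: 2+27=29 <35, l++
l=3 r=9: 5+27=32 <35, l++
l=4 r=9: 12+27=39 >35, r--
l=4 r=8: 12+25=37 >35, r--
l=4 r=7: 12+23=35, found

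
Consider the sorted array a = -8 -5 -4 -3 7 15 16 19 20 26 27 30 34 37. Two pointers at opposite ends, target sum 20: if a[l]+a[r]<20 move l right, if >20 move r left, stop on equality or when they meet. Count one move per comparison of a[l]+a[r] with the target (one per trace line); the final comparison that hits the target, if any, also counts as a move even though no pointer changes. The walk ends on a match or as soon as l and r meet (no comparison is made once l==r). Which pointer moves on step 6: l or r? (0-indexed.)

l=0 r=13: -8+37=29 >20, r--
l=0 r=12: -8+34=26 >20, r--
l=0 r=11: -8+30=22 >20, r--
l=0 r=10: -8+27=19 <20, l++
l=1 r=10: -5+27=22 >20, r--
l=1 r=9: -5+26=21 >20, r--

r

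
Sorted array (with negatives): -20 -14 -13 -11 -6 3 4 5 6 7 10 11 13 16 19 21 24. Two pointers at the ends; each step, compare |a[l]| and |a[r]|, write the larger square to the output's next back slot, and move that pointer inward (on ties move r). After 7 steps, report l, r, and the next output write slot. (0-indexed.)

l=2, r=11, next write slot=9

l=0 r=16: |-20|<=|24| out[16]=576, r--
l=0 r=15: |-20|<=|21| out[15]=441, r--
l=0 r=14: |-20|>|19| out[14]=400, l++
l=1 r=14: |-14|<=|19| out[13]=361, r--
l=1 r=13: |-14|<=|16| out[12]=256, r--
l=1 r=12: |-14|>|13| out[11]=196, l++
l=2 r=12: |-13|<=|13| out[10]=169, r--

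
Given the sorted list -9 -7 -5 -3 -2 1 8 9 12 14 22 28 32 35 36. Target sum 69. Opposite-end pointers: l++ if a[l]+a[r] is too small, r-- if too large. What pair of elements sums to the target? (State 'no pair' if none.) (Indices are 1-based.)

no pair

l=1 r=15: -9+36=27 <69, l++
l=2 r=15: -7+36=29 <69, l++
l=3 r=15: -5+36=31 <69, l++
l=4 r=15: -3+36=33 <69, l++
l=5 r=15: -2+36=34 <69, l++
l=6 r=15: 1+36=37 <69, l++
l=7 r=15: 8+36=44 <69, l++
l=8 r=15: 9+36=45 <69, l++
l=9 r=15: 12+36=48 <69, l++
l=10 r=15: 14+36=50 <69, l++
l=11 r=15: 22+36=58 <69, l++
l=12 r=15: 28+36=64 <69, l++
l=13 r=15: 32+36=68 <69, l++
l=14 r=15: 35+36=71 >69, r--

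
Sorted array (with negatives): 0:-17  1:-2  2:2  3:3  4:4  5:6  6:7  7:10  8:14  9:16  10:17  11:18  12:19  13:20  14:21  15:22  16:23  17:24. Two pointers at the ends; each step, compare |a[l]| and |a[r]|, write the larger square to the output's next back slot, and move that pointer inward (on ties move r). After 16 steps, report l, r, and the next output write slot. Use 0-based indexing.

l=1, r=2, next write slot=1

[0,17] |-17|<=|24| out[17]=576 → r--
[0,16] |-17|<=|23| out[16]=529 → r--
[0,15] |-17|<=|22| out[15]=484 → r--
[0,14] |-17|<=|21| out[14]=441 → r--
[0,13] |-17|<=|20| out[13]=400 → r--
[0,12] |-17|<=|19| out[12]=361 → r--
[0,11] |-17|<=|18| out[11]=324 → r--
[0,10] |-17|<=|17| out[10]=289 → r--
[0,9] |-17|>|16| out[9]=289 → l++
[1,9] |-2|<=|16| out[8]=256 → r--
[1,8] |-2|<=|14| out[7]=196 → r--
[1,7] |-2|<=|10| out[6]=100 → r--
[1,6] |-2|<=|7| out[5]=49 → r--
[1,5] |-2|<=|6| out[4]=36 → r--
[1,4] |-2|<=|4| out[3]=16 → r--
[1,3] |-2|<=|3| out[2]=9 → r--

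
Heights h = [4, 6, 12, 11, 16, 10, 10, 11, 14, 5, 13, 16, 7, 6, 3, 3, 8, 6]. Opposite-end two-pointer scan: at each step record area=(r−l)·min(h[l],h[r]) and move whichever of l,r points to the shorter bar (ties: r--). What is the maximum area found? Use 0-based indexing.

max area = 112

l=0 r=17: min(4,6)*17=68 best=68 *, l++
l=1 r=17: min(6,6)*16=96 best=96 *, r--
l=1 r=16: min(6,8)*15=90 best=96, l++
l=2 r=16: min(12,8)*14=112 best=112 *, r--
l=2 r=15: min(12,3)*13=39 best=112, r--
l=2 r=14: min(12,3)*12=36 best=112, r--
l=2 r=13: min(12,6)*11=66 best=112, r--
l=2 r=12: min(12,7)*10=70 best=112, r--
l=2 r=11: min(12,16)*9=108 best=112, l++
l=3 r=11: min(11,16)*8=88 best=112, l++
l=4 r=11: min(16,16)*7=112 best=112, r--
l=4 r=10: min(16,13)*6=78 best=112, r--
l=4 r=9: min(16,5)*5=25 best=112, r--
l=4 r=8: min(16,14)*4=56 best=112, r--
l=4 r=7: min(16,11)*3=33 best=112, r--
l=4 r=6: min(16,10)*2=20 best=112, r--
l=4 r=5: min(16,10)*1=10 best=112, r--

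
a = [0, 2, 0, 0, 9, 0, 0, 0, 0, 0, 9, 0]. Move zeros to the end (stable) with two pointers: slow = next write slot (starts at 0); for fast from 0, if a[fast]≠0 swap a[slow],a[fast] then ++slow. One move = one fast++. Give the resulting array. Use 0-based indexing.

[2, 9, 9, 0, 0, 0, 0, 0, 0, 0, 0, 0]

(s=0,f=0) a[fast]=0 → fast++
(s=0,f=1) a[fast]=2≠0 swap→a[0]=2 → slow++,fast++
(s=1,f=2) a[fast]=0 → fast++
(s=1,f=3) a[fast]=0 → fast++
(s=1,f=4) a[fast]=9≠0 swap→a[1]=9 → slow++,fast++
(s=2,f=5) a[fast]=0 → fast++
(s=2,f=6) a[fast]=0 → fast++
(s=2,f=7) a[fast]=0 → fast++
(s=2,f=8) a[fast]=0 → fast++
(s=2,f=9) a[fast]=0 → fast++
(s=2,f=10) a[fast]=9≠0 swap→a[2]=9 → slow++,fast++
(s=3,f=11) a[fast]=0 → fast++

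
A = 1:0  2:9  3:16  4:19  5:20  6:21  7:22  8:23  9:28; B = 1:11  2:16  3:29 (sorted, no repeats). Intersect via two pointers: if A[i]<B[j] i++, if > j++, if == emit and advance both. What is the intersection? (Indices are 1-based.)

intersection = [16]

[i=1,j=1] 0<11 → i++
[i=2,j=1] 9<11 → i++
[i=3,j=1] 16>11 → j++
[i=3,j=2] 16==16 emit → i++,j++
[i=4,j=3] 19<29 → i++
[i=5,j=3] 20<29 → i++
[i=6,j=3] 21<29 → i++
[i=7,j=3] 22<29 → i++
[i=8,j=3] 23<29 → i++
[i=9,j=3] 28<29 → i++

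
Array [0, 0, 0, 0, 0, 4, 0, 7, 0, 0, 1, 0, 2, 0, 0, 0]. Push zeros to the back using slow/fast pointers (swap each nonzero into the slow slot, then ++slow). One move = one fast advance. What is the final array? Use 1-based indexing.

[4, 7, 1, 2, 0, 0, 0, 0, 0, 0, 0, 0, 0, 0, 0, 0]

(s=1,f=1) a[fast]=0 → fast++
(s=1,f=2) a[fast]=0 → fast++
(s=1,f=3) a[fast]=0 → fast++
(s=1,f=4) a[fast]=0 → fast++
(s=1,f=5) a[fast]=0 → fast++
(s=1,f=6) a[fast]=4≠0 swap→a[1]=4 → slow++,fast++
(s=2,f=7) a[fast]=0 → fast++
(s=2,f=8) a[fast]=7≠0 swap→a[2]=7 → slow++,fast++
(s=3,f=9) a[fast]=0 → fast++
(s=3,f=10) a[fast]=0 → fast++
(s=3,f=11) a[fast]=1≠0 swap→a[3]=1 → slow++,fast++
(s=4,f=12) a[fast]=0 → fast++
(s=4,f=13) a[fast]=2≠0 swap→a[4]=2 → slow++,fast++
(s=5,f=14) a[fast]=0 → fast++
(s=5,f=15) a[fast]=0 → fast++
(s=5,f=16) a[fast]=0 → fast++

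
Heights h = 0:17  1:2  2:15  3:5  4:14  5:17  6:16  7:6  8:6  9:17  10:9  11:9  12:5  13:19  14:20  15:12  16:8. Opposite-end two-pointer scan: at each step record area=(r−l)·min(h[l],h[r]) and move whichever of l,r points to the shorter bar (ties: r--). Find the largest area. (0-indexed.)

l=0 r=16: min(17,8)*16=128 best=128 *, r--
l=0 r=15: min(17,12)*15=180 best=180 *, r--
l=0 r=14: min(17,20)*14=238 best=238 *, l++
l=1 r=14: min(2,20)*13=26 best=238, l++
l=2 r=14: min(15,20)*12=180 best=238, l++
l=3 r=14: min(5,20)*11=55 best=238, l++
l=4 r=14: min(14,20)*10=140 best=238, l++
l=5 r=14: min(17,20)*9=153 best=238, l++
l=6 r=14: min(16,20)*8=128 best=238, l++
l=7 r=14: min(6,20)*7=42 best=238, l++
l=8 r=14: min(6,20)*6=36 best=238, l++
l=9 r=14: min(17,20)*5=85 best=238, l++
l=10 r=14: min(9,20)*4=36 best=238, l++
l=11 r=14: min(9,20)*3=27 best=238, l++
l=12 r=14: min(5,20)*2=10 best=238, l++
l=13 r=14: min(19,20)*1=19 best=238, l++

max area = 238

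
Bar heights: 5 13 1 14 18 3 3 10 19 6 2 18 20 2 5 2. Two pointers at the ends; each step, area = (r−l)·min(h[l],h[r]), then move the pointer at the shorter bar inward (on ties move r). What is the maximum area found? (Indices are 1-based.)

[1,16] min(5,2)*15=30 best=30 * → r--
[1,15] min(5,5)*14=70 best=70 * → r--
[1,14] min(5,2)*13=26 best=70 → r--
[1,13] min(5,20)*12=60 best=70 → l++
[2,13] min(13,20)*11=143 best=143 * → l++
[3,13] min(1,20)*10=10 best=143 → l++
[4,13] min(14,20)*9=126 best=143 → l++
[5,13] min(18,20)*8=144 best=144 * → l++
[6,13] min(3,20)*7=21 best=144 → l++
[7,13] min(3,20)*6=18 best=144 → l++
[8,13] min(10,20)*5=50 best=144 → l++
[9,13] min(19,20)*4=76 best=144 → l++
[10,13] min(6,20)*3=18 best=144 → l++
[11,13] min(2,20)*2=4 best=144 → l++
[12,13] min(18,20)*1=18 best=144 → l++

max area = 144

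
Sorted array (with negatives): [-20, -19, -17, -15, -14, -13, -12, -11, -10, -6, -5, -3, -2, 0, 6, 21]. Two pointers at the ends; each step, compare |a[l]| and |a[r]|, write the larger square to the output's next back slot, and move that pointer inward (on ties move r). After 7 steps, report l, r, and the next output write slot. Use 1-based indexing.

[1,16] |-20|<=|21| out[16]=441 → r--
[1,15] |-20|>|6| out[15]=400 → l++
[2,15] |-19|>|6| out[14]=361 → l++
[3,15] |-17|>|6| out[13]=289 → l++
[4,15] |-15|>|6| out[12]=225 → l++
[5,15] |-14|>|6| out[11]=196 → l++
[6,15] |-13|>|6| out[10]=169 → l++

l=7, r=15, next write slot=9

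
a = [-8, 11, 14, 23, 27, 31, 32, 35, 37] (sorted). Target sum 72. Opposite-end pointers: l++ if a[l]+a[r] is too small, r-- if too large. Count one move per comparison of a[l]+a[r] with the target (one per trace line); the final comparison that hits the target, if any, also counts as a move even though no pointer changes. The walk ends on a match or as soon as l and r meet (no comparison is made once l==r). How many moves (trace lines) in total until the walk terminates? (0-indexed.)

8 moves

l=0 r=8: -8+37=29 <72, l++
l=1 r=8: 11+37=48 <72, l++
l=2 r=8: 14+37=51 <72, l++
l=3 r=8: 23+37=60 <72, l++
l=4 r=8: 27+37=64 <72, l++
l=5 r=8: 31+37=68 <72, l++
l=6 r=8: 32+37=69 <72, l++
l=7 r=8: 35+37=72, found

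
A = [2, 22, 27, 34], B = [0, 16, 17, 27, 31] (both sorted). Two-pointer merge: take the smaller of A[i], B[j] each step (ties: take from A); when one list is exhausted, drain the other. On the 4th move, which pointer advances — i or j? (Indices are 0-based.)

[i=0,j=0] A[i]=2>B[j]=0 take 0 → j++
[i=0,j=1] A[i]=2<=B[j]=16 take 2 → i++
[i=1,j=1] A[i]=22>B[j]=16 take 16 → j++
[i=1,j=2] A[i]=22>B[j]=17 take 17 → j++

j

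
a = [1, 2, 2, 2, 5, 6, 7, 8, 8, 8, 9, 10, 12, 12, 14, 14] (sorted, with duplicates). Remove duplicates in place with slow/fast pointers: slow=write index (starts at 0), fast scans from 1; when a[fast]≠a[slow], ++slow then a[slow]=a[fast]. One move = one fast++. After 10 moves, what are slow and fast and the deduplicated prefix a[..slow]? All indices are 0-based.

slow=6, fast=11, prefix=[1, 2, 5, 6, 7, 8, 9]

slow=0 fast=1: a[fast]=2≠a[slow]=1 write a[1]=2, slow++,fast++
slow=1 fast=2: a[fast]=2=a[slow] dup, fast++
slow=1 fast=3: a[fast]=2=a[slow] dup, fast++
slow=1 fast=4: a[fast]=5≠a[slow]=2 write a[2]=5, slow++,fast++
slow=2 fast=5: a[fast]=6≠a[slow]=5 write a[3]=6, slow++,fast++
slow=3 fast=6: a[fast]=7≠a[slow]=6 write a[4]=7, slow++,fast++
slow=4 fast=7: a[fast]=8≠a[slow]=7 write a[5]=8, slow++,fast++
slow=5 fast=8: a[fast]=8=a[slow] dup, fast++
slow=5 fast=9: a[fast]=8=a[slow] dup, fast++
slow=5 fast=10: a[fast]=9≠a[slow]=8 write a[6]=9, slow++,fast++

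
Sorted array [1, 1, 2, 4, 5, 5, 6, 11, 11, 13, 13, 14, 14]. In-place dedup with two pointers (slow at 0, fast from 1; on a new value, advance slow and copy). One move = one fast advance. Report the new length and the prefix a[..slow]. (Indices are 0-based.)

length 8; prefix = [1, 2, 4, 5, 6, 11, 13, 14]

slow=0 fast=1: a[fast]=1=a[slow] dup, fast++
slow=0 fast=2: a[fast]=2≠a[slow]=1 write a[1]=2, slow++,fast++
slow=1 fast=3: a[fast]=4≠a[slow]=2 write a[2]=4, slow++,fast++
slow=2 fast=4: a[fast]=5≠a[slow]=4 write a[3]=5, slow++,fast++
slow=3 fast=5: a[fast]=5=a[slow] dup, fast++
slow=3 fast=6: a[fast]=6≠a[slow]=5 write a[4]=6, slow++,fast++
slow=4 fast=7: a[fast]=11≠a[slow]=6 write a[5]=11, slow++,fast++
slow=5 fast=8: a[fast]=11=a[slow] dup, fast++
slow=5 fast=9: a[fast]=13≠a[slow]=11 write a[6]=13, slow++,fast++
slow=6 fast=10: a[fast]=13=a[slow] dup, fast++
slow=6 fast=11: a[fast]=14≠a[slow]=13 write a[7]=14, slow++,fast++
slow=7 fast=12: a[fast]=14=a[slow] dup, fast++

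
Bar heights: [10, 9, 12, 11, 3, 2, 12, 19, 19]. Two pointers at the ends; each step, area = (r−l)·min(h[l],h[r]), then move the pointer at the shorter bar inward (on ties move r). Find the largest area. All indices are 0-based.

max area = 80

[0,8] min(10,19)*8=80 best=80 * → l++
[1,8] min(9,19)*7=63 best=80 → l++
[2,8] min(12,19)*6=72 best=80 → l++
[3,8] min(11,19)*5=55 best=80 → l++
[4,8] min(3,19)*4=12 best=80 → l++
[5,8] min(2,19)*3=6 best=80 → l++
[6,8] min(12,19)*2=24 best=80 → l++
[7,8] min(19,19)*1=19 best=80 → r--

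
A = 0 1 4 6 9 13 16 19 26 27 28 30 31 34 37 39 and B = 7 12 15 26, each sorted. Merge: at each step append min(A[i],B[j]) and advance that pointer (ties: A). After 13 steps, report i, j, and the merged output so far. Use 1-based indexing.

i=10, j=5, merged so far=[0, 1, 4, 6, 7, 9, 12, 13, 15, 16, 19, 26, 26]

[i=1,j=1] A[i]=0<=B[j]=7 take 0 → i++
[i=2,j=1] A[i]=1<=B[j]=7 take 1 → i++
[i=3,j=1] A[i]=4<=B[j]=7 take 4 → i++
[i=4,j=1] A[i]=6<=B[j]=7 take 6 → i++
[i=5,j=1] A[i]=9>B[j]=7 take 7 → j++
[i=5,j=2] A[i]=9<=B[j]=12 take 9 → i++
[i=6,j=2] A[i]=13>B[j]=12 take 12 → j++
[i=6,j=3] A[i]=13<=B[j]=15 take 13 → i++
[i=7,j=3] A[i]=16>B[j]=15 take 15 → j++
[i=7,j=4] A[i]=16<=B[j]=26 take 16 → i++
[i=8,j=4] A[i]=19<=B[j]=26 take 19 → i++
[i=9,j=4] A[i]=26<=B[j]=26 take 26 → i++
[i=10,j=4] A[i]=27>B[j]=26 take 26 → j++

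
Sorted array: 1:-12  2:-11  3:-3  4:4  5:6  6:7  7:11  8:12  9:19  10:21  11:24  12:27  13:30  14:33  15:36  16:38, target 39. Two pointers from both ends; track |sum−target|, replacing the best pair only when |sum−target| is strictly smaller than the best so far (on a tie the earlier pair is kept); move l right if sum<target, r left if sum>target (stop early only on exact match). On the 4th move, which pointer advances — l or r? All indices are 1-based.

l=1 r=16: -12+38=26 d=13 *, l++
l=2 r=16: -11+38=27 d=12 *, l++
l=3 r=16: -3+38=35 d=4 *, l++
l=4 r=16: 4+38=42 d=3 *, r--

r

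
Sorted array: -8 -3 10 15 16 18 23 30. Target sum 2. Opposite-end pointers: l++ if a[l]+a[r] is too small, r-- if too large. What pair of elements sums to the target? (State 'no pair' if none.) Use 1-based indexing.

(-8, 10)

[1,8] -8+30=22 >2 → r--
[1,7] -8+23=15 >2 → r--
[1,6] -8+18=10 >2 → r--
[1,5] -8+16=8 >2 → r--
[1,4] -8+15=7 >2 → r--
[1,3] -8+10=2 → found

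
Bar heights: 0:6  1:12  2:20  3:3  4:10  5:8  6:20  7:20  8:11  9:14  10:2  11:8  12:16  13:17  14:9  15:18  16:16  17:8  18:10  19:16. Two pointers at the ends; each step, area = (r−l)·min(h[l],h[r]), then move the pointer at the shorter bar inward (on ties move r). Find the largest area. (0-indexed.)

l=0 r=19: min(6,16)*19=114 best=114 *, l++
l=1 r=19: min(12,16)*18=216 best=216 *, l++
l=2 r=19: min(20,16)*17=272 best=272 *, r--
l=2 r=18: min(20,10)*16=160 best=272, r--
l=2 r=17: min(20,8)*15=120 best=272, r--
l=2 r=16: min(20,16)*14=224 best=272, r--
l=2 r=15: min(20,18)*13=234 best=272, r--
l=2 r=14: min(20,9)*12=108 best=272, r--
l=2 r=13: min(20,17)*11=187 best=272, r--
l=2 r=12: min(20,16)*10=160 best=272, r--
l=2 r=11: min(20,8)*9=72 best=272, r--
l=2 r=10: min(20,2)*8=16 best=272, r--
l=2 r=9: min(20,14)*7=98 best=272, r--
l=2 r=8: min(20,11)*6=66 best=272, r--
l=2 r=7: min(20,20)*5=100 best=272, r--
l=2 r=6: min(20,20)*4=80 best=272, r--
l=2 r=5: min(20,8)*3=24 best=272, r--
l=2 r=4: min(20,10)*2=20 best=272, r--
l=2 r=3: min(20,3)*1=3 best=272, r--

max area = 272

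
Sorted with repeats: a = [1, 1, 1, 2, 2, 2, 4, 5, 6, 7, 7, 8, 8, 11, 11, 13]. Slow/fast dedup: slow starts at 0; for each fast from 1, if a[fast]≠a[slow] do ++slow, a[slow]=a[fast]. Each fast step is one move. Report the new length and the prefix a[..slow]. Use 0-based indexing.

length 9; prefix = [1, 2, 4, 5, 6, 7, 8, 11, 13]

slow=0 fast=1: a[fast]=1=a[slow] dup, fast++
slow=0 fast=2: a[fast]=1=a[slow] dup, fast++
slow=0 fast=3: a[fast]=2≠a[slow]=1 write a[1]=2, slow++,fast++
slow=1 fast=4: a[fast]=2=a[slow] dup, fast++
slow=1 fast=5: a[fast]=2=a[slow] dup, fast++
slow=1 fast=6: a[fast]=4≠a[slow]=2 write a[2]=4, slow++,fast++
slow=2 fast=7: a[fast]=5≠a[slow]=4 write a[3]=5, slow++,fast++
slow=3 fast=8: a[fast]=6≠a[slow]=5 write a[4]=6, slow++,fast++
slow=4 fast=9: a[fast]=7≠a[slow]=6 write a[5]=7, slow++,fast++
slow=5 fast=10: a[fast]=7=a[slow] dup, fast++
slow=5 fast=11: a[fast]=8≠a[slow]=7 write a[6]=8, slow++,fast++
slow=6 fast=12: a[fast]=8=a[slow] dup, fast++
slow=6 fast=13: a[fast]=11≠a[slow]=8 write a[7]=11, slow++,fast++
slow=7 fast=14: a[fast]=11=a[slow] dup, fast++
slow=7 fast=15: a[fast]=13≠a[slow]=11 write a[8]=13, slow++,fast++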